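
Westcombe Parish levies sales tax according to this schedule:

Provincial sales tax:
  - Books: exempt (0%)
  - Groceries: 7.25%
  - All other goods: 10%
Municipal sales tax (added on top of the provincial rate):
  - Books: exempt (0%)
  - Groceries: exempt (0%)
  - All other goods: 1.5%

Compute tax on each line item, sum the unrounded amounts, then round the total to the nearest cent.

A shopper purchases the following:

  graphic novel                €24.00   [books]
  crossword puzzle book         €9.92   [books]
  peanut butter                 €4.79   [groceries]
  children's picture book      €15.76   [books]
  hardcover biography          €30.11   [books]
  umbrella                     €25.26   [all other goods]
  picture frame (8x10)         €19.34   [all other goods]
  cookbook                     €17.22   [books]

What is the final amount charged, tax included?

Graphic novel €24.00: books → 0% + 0% municipal = 0% → €0.00
Crossword puzzle book €9.92: books → 0% + 0% municipal = 0% → €0.00
Peanut butter €4.79: groceries → 7.25% + 0% municipal = 7.25% → €0.347275
Children's picture book €15.76: books → 0% + 0% municipal = 0% → €0.00
Hardcover biography €30.11: books → 0% + 0% municipal = 0% → €0.00
Umbrella €25.26: all other goods → 10% + 1.5% municipal = 11.5% → €2.9049
Picture frame (8x10) €19.34: all other goods → 10% + 1.5% municipal = 11.5% → €2.2241
Cookbook €17.22: books → 0% + 0% municipal = 0% → €0.00
Subtotal = €146.40; unrounded tax = €5.476275 → €5.48; total due = €151.88

€151.88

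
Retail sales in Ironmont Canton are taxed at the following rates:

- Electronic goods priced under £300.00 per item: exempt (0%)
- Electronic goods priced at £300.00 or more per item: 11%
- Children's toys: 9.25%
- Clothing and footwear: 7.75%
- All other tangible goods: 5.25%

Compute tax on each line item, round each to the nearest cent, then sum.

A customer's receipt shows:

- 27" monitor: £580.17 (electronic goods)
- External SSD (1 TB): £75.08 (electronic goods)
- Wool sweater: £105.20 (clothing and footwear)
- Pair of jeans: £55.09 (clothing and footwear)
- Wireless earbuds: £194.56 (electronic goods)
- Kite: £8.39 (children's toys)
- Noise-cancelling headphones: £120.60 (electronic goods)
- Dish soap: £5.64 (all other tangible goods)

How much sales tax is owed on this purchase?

27" monitor £580.17: electronic goods, £300.00 or more → 11% → £63.82
External SSD (1 TB) £75.08: electronic goods, under £300.00 → 0% → £0.00
Wool sweater £105.20: clothing and footwear → 7.75% → £8.15
Pair of jeans £55.09: clothing and footwear → 7.75% → £4.27
Wireless earbuds £194.56: electronic goods, under £300.00 → 0% → £0.00
Kite £8.39: children's toys → 9.25% → £0.78
Noise-cancelling headphones £120.60: electronic goods, under £300.00 → 0% → £0.00
Dish soap £5.64: all other tangible goods → 5.25% → £0.30
Total tax = £63.82 + £8.15 + £4.27 + £0.78 + £0.30 = £77.32

£77.32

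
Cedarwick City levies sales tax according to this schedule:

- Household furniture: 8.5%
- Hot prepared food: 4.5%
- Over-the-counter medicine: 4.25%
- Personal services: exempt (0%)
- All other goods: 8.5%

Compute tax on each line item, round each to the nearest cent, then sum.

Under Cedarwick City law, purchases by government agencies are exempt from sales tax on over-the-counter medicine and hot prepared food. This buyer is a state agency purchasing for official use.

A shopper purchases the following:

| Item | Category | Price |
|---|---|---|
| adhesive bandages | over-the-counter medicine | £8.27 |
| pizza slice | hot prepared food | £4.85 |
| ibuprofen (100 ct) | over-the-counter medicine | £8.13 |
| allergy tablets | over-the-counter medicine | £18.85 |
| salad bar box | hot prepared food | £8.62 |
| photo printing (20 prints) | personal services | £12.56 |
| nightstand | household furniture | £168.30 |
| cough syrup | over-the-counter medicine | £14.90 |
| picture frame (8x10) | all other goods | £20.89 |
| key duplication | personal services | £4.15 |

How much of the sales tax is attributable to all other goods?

£1.78

Picture frame (8x10) £20.89: all other goods → 8.5% → £1.78
Tax on all other goods = £1.78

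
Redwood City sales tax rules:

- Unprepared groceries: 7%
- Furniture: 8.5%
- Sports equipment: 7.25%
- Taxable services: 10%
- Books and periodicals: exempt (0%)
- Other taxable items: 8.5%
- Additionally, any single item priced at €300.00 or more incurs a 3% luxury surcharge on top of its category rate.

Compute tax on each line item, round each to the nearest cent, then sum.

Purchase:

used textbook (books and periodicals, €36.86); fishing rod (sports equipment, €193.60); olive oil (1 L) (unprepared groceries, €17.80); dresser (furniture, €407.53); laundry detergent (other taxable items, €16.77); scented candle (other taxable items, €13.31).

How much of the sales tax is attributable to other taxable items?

€2.56

Laundry detergent €16.77: other taxable items → 8.5% → €1.43
Scented candle €13.31: other taxable items → 8.5% → €1.13
Tax on other taxable items = €1.43 + €1.13 = €2.56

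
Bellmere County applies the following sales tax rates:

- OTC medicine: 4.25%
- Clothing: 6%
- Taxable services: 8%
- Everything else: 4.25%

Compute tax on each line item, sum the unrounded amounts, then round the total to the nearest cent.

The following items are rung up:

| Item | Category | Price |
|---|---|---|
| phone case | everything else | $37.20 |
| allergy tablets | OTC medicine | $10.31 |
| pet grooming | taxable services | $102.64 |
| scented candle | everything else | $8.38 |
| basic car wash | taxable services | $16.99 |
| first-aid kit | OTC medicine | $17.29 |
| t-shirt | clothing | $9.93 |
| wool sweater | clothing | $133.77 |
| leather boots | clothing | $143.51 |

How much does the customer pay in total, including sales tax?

$509.93

Phone case $37.20: everything else → 4.25% → $1.581
Allergy tablets $10.31: OTC medicine → 4.25% → $0.438175
Pet grooming $102.64: taxable services → 8% → $8.2112
Scented candle $8.38: everything else → 4.25% → $0.35615
Basic car wash $16.99: taxable services → 8% → $1.3592
First-aid kit $17.29: OTC medicine → 4.25% → $0.734825
T-shirt $9.93: clothing → 6% → $0.5958
Wool sweater $133.77: clothing → 6% → $8.0262
Leather boots $143.51: clothing → 6% → $8.6106
Subtotal = $480.02; unrounded tax = $29.91315 → $29.91; total due = $509.93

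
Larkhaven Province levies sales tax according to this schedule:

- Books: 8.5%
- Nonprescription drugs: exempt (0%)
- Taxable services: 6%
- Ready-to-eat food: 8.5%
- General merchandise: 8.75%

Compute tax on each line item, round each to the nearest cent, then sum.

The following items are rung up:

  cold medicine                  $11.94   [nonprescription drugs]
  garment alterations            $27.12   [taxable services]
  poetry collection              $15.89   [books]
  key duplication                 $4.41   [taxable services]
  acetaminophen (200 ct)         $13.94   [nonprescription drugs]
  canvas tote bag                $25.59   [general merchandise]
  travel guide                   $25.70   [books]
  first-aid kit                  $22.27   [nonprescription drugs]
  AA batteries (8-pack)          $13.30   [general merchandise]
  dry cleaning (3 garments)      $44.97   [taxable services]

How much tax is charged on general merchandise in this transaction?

Canvas tote bag $25.59: general merchandise → 8.75% → $2.24
AA batteries (8-pack) $13.30: general merchandise → 8.75% → $1.16
Tax on general merchandise = $2.24 + $1.16 = $3.40

$3.40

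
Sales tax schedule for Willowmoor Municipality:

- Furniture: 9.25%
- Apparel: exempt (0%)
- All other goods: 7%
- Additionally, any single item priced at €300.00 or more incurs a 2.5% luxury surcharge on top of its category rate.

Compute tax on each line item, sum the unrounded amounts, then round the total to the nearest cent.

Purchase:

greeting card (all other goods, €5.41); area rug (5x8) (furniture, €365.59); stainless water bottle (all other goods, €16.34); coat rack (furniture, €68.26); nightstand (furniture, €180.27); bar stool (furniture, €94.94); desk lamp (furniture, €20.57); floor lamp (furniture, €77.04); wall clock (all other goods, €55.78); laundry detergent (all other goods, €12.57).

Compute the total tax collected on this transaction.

€90.06

Greeting card €5.41: all other goods → 7% → €0.3787
Area rug (5x8) €365.59: furniture → 9.25% + 2.5% surcharge = 11.75% → €42.956825
Stainless water bottle €16.34: all other goods → 7% → €1.1438
Coat rack €68.26: furniture → 9.25% → €6.31405
Nightstand €180.27: furniture → 9.25% → €16.674975
Bar stool €94.94: furniture → 9.25% → €8.78195
Desk lamp €20.57: furniture → 9.25% → €1.902725
Floor lamp €77.04: furniture → 9.25% → €7.1262
Wall clock €55.78: all other goods → 7% → €3.9046
Laundry detergent €12.57: all other goods → 7% → €0.8799
Unrounded tax sum = €90.063725 → €90.06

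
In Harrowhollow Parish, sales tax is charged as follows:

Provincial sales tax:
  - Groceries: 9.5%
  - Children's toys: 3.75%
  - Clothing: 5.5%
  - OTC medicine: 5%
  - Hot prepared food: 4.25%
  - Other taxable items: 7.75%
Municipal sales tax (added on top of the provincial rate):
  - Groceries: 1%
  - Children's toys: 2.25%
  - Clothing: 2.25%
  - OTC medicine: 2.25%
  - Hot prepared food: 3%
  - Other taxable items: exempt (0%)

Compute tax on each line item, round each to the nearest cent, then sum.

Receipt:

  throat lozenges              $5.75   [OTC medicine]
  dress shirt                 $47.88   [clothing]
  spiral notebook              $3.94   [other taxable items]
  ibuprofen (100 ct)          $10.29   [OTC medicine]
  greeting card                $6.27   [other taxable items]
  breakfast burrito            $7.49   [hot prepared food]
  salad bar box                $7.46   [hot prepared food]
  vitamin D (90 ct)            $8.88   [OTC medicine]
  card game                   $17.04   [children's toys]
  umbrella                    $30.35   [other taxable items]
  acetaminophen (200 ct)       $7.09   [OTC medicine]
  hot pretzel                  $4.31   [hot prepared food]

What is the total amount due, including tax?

$168.34

Throat lozenges $5.75: OTC medicine → 5% + 2.25% municipal = 7.25% → $0.42
Dress shirt $47.88: clothing → 5.5% + 2.25% municipal = 7.75% → $3.71
Spiral notebook $3.94: other taxable items → 7.75% + 0% municipal = 7.75% → $0.31
Ibuprofen (100 ct) $10.29: OTC medicine → 5% + 2.25% municipal = 7.25% → $0.75
Greeting card $6.27: other taxable items → 7.75% + 0% municipal = 7.75% → $0.49
Breakfast burrito $7.49: hot prepared food → 4.25% + 3% municipal = 7.25% → $0.54
Salad bar box $7.46: hot prepared food → 4.25% + 3% municipal = 7.25% → $0.54
Vitamin D (90 ct) $8.88: OTC medicine → 5% + 2.25% municipal = 7.25% → $0.64
Card game $17.04: children's toys → 3.75% + 2.25% municipal = 6% → $1.02
Umbrella $30.35: other taxable items → 7.75% + 0% municipal = 7.75% → $2.35
Acetaminophen (200 ct) $7.09: OTC medicine → 5% + 2.25% municipal = 7.25% → $0.51
Hot pretzel $4.31: hot prepared food → 4.25% + 3% municipal = 7.25% → $0.31
Subtotal = $156.75; tax = $11.59; total due = $168.34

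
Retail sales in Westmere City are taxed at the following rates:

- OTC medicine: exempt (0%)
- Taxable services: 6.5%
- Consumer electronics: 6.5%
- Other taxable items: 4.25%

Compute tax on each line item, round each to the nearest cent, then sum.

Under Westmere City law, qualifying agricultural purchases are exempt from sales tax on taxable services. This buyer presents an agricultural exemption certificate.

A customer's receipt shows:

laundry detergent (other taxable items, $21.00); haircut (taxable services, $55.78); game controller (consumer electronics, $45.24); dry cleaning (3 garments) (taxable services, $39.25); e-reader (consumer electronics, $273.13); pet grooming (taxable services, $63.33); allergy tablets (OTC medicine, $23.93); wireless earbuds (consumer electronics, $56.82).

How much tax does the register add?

Laundry detergent $21.00: other taxable items → 4.25% → $0.89
Haircut $55.78: taxable services, buyer-exempt → 0% → $0.00
Game controller $45.24: consumer electronics → 6.5% → $2.94
Dry cleaning (3 garments) $39.25: taxable services, buyer-exempt → 0% → $0.00
E-reader $273.13: consumer electronics → 6.5% → $17.75
Pet grooming $63.33: taxable services, buyer-exempt → 0% → $0.00
Allergy tablets $23.93: OTC medicine → 0% → $0.00
Wireless earbuds $56.82: consumer electronics → 6.5% → $3.69
Total tax = $0.89 + $2.94 + $17.75 + $3.69 = $25.27

$25.27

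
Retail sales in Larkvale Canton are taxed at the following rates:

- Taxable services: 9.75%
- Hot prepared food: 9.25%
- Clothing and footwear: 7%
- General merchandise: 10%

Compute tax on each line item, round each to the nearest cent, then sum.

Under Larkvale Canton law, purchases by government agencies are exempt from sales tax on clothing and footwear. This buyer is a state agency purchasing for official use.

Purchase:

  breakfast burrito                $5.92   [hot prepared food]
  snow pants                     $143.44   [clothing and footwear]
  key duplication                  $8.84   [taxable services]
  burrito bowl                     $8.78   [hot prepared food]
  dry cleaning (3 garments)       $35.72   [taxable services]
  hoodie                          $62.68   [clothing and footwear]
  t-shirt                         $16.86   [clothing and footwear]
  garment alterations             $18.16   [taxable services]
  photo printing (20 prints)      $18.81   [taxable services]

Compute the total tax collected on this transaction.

Breakfast burrito $5.92: hot prepared food → 9.25% → $0.55
Snow pants $143.44: clothing and footwear, buyer-exempt → 0% → $0.00
Key duplication $8.84: taxable services → 9.75% → $0.86
Burrito bowl $8.78: hot prepared food → 9.25% → $0.81
Dry cleaning (3 garments) $35.72: taxable services → 9.75% → $3.48
Hoodie $62.68: clothing and footwear, buyer-exempt → 0% → $0.00
T-shirt $16.86: clothing and footwear, buyer-exempt → 0% → $0.00
Garment alterations $18.16: taxable services → 9.75% → $1.77
Photo printing (20 prints) $18.81: taxable services → 9.75% → $1.83
Total tax = $0.55 + $0.86 + $0.81 + $3.48 + $1.77 + $1.83 = $9.30

$9.30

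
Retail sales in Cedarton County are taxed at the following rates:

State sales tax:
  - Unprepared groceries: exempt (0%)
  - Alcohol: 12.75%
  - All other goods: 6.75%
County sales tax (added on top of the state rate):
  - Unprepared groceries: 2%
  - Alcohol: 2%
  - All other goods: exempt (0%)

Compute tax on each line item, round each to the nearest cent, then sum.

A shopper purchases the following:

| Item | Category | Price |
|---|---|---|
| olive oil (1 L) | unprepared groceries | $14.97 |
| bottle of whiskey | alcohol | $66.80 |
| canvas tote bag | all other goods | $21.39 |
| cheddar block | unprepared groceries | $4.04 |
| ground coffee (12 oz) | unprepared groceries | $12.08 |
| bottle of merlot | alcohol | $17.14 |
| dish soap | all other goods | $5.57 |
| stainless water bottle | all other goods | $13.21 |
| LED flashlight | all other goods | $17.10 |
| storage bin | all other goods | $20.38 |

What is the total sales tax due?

Olive oil (1 L) $14.97: unprepared groceries → 0% + 2% county = 2% → $0.30
Bottle of whiskey $66.80: alcohol → 12.75% + 2% county = 14.75% → $9.85
Canvas tote bag $21.39: all other goods → 6.75% + 0% county = 6.75% → $1.44
Cheddar block $4.04: unprepared groceries → 0% + 2% county = 2% → $0.08
Ground coffee (12 oz) $12.08: unprepared groceries → 0% + 2% county = 2% → $0.24
Bottle of merlot $17.14: alcohol → 12.75% + 2% county = 14.75% → $2.53
Dish soap $5.57: all other goods → 6.75% + 0% county = 6.75% → $0.38
Stainless water bottle $13.21: all other goods → 6.75% + 0% county = 6.75% → $0.89
LED flashlight $17.10: all other goods → 6.75% + 0% county = 6.75% → $1.15
Storage bin $20.38: all other goods → 6.75% + 0% county = 6.75% → $1.38
Total tax = $0.30 + $9.85 + $1.44 + $0.08 + $0.24 + $2.53 + $0.38 + $0.89 + $1.15 + $1.38 = $18.24

$18.24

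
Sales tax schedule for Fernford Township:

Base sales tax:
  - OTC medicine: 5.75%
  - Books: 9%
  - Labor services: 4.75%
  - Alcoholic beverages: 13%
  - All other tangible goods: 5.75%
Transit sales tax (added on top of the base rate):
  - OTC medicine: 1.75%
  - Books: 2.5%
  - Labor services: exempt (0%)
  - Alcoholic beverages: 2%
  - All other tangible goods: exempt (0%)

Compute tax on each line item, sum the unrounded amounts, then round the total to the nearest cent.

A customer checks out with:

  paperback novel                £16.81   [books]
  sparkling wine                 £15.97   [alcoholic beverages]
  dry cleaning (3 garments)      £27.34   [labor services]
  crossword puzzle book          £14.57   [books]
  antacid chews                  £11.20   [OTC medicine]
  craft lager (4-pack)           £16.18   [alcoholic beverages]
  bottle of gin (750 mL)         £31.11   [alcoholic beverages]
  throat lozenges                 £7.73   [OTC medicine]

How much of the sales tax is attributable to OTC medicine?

£1.42

Antacid chews £11.20: OTC medicine → 5.75% + 1.75% transit = 7.5% → £0.84
Throat lozenges £7.73: OTC medicine → 5.75% + 1.75% transit = 7.5% → £0.57975
Tax on OTC medicine: unrounded sum = £1.41975 → £1.42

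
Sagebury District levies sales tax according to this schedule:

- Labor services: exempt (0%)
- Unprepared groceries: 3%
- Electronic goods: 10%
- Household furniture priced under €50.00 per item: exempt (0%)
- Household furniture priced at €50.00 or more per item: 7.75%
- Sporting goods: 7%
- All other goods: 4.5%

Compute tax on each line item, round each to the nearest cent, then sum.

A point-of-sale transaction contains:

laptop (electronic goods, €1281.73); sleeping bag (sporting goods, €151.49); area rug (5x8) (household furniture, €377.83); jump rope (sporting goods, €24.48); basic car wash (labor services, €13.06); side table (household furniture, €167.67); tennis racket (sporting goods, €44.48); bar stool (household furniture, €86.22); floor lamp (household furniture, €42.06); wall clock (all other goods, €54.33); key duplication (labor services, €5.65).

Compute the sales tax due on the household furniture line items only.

Area rug (5x8) €377.83: household furniture, €50.00 or more → 7.75% → €29.28
Side table €167.67: household furniture, €50.00 or more → 7.75% → €12.99
Bar stool €86.22: household furniture, €50.00 or more → 7.75% → €6.68
Floor lamp €42.06: household furniture, under €50.00 → 0% → €0.00
Tax on household furniture = €29.28 + €12.99 + €6.68 + €0.00 = €48.95

€48.95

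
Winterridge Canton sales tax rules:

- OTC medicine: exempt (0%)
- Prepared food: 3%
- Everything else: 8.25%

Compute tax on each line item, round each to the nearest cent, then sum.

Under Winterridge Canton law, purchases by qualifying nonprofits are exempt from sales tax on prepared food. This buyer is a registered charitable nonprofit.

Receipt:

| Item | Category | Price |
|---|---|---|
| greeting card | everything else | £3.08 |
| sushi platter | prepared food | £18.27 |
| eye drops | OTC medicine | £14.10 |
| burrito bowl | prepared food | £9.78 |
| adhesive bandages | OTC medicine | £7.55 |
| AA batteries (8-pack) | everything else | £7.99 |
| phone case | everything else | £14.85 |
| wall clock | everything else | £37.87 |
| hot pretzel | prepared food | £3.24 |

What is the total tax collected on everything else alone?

Greeting card £3.08: everything else → 8.25% → £0.25
AA batteries (8-pack) £7.99: everything else → 8.25% → £0.66
Phone case £14.85: everything else → 8.25% → £1.23
Wall clock £37.87: everything else → 8.25% → £3.12
Tax on everything else = £0.25 + £0.66 + £1.23 + £3.12 = £5.26

£5.26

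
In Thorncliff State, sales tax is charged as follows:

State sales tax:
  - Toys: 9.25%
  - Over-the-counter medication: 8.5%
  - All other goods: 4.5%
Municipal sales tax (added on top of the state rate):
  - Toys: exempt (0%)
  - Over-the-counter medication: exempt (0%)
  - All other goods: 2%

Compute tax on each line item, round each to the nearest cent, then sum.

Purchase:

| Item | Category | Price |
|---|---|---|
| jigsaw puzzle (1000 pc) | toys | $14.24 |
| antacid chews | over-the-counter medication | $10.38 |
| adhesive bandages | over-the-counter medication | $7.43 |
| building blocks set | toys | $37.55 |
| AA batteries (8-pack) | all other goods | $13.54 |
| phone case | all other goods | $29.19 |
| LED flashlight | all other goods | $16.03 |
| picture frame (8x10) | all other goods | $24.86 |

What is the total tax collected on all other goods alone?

AA batteries (8-pack) $13.54: all other goods → 4.5% + 2% municipal = 6.5% → $0.88
Phone case $29.19: all other goods → 4.5% + 2% municipal = 6.5% → $1.90
LED flashlight $16.03: all other goods → 4.5% + 2% municipal = 6.5% → $1.04
Picture frame (8x10) $24.86: all other goods → 4.5% + 2% municipal = 6.5% → $1.62
Tax on all other goods = $0.88 + $1.90 + $1.04 + $1.62 = $5.44

$5.44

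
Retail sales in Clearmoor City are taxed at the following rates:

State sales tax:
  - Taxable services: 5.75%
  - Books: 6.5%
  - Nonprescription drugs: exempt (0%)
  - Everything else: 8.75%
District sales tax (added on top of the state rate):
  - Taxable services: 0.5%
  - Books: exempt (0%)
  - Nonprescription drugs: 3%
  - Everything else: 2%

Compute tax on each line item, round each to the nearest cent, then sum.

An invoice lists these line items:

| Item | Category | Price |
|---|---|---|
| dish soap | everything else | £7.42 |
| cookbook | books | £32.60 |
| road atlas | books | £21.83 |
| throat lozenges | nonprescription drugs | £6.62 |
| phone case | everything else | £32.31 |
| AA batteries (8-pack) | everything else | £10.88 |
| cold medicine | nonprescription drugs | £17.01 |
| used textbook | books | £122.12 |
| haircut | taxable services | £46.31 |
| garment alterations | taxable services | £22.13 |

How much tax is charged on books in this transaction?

Cookbook £32.60: books → 6.5% + 0% district = 6.5% → £2.12
Road atlas £21.83: books → 6.5% + 0% district = 6.5% → £1.42
Used textbook £122.12: books → 6.5% + 0% district = 6.5% → £7.94
Tax on books = £2.12 + £1.42 + £7.94 = £11.48

£11.48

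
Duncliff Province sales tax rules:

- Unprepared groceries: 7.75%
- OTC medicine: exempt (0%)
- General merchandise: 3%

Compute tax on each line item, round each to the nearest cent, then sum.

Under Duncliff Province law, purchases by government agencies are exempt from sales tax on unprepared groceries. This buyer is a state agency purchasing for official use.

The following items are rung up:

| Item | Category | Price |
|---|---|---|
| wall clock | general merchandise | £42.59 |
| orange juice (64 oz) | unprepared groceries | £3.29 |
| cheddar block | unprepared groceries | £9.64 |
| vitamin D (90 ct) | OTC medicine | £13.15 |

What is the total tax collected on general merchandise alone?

£1.28

Wall clock £42.59: general merchandise → 3% → £1.28
Tax on general merchandise = £1.28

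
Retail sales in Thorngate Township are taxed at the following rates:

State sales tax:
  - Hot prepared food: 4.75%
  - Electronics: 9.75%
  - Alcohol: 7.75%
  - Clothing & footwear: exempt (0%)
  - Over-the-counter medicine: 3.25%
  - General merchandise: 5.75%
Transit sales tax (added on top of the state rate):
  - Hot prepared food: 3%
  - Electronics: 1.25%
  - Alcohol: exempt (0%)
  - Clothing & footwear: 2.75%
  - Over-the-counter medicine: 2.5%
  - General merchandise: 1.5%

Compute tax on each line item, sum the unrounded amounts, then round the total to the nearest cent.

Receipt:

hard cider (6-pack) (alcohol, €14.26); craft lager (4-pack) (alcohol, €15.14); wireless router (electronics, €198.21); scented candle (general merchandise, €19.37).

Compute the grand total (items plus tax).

€272.47

Hard cider (6-pack) €14.26: alcohol → 7.75% + 0% transit = 7.75% → €1.10515
Craft lager (4-pack) €15.14: alcohol → 7.75% + 0% transit = 7.75% → €1.17335
Wireless router €198.21: electronics → 9.75% + 1.25% transit = 11% → €21.8031
Scented candle €19.37: general merchandise → 5.75% + 1.5% transit = 7.25% → €1.404325
Subtotal = €246.98; unrounded tax = €25.485925 → €25.49; total due = €272.47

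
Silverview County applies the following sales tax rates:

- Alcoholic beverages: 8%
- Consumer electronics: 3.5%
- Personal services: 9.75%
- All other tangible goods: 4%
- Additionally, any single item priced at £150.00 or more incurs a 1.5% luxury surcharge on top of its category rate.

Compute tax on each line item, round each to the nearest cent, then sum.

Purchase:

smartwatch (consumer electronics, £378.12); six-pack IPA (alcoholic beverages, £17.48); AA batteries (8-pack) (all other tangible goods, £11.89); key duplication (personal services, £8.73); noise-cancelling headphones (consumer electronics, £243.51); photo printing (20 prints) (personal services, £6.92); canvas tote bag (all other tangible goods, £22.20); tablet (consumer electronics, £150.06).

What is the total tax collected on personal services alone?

£1.52

Key duplication £8.73: personal services → 9.75% → £0.85
Photo printing (20 prints) £6.92: personal services → 9.75% → £0.67
Tax on personal services = £0.85 + £0.67 = £1.52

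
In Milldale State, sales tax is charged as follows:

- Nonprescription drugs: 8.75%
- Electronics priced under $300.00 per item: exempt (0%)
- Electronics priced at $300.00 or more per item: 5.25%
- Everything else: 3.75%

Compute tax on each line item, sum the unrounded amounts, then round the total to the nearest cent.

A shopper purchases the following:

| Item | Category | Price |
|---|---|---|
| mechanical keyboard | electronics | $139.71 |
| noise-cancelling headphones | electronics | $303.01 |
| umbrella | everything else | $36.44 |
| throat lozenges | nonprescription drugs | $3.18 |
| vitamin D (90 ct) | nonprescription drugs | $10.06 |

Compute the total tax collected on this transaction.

Mechanical keyboard $139.71: electronics, under $300.00 → 0% → $0.00
Noise-cancelling headphones $303.01: electronics, $300.00 or more → 5.25% → $15.908025
Umbrella $36.44: everything else → 3.75% → $1.3665
Throat lozenges $3.18: nonprescription drugs → 8.75% → $0.27825
Vitamin D (90 ct) $10.06: nonprescription drugs → 8.75% → $0.88025
Unrounded tax sum = $18.433025 → $18.43

$18.43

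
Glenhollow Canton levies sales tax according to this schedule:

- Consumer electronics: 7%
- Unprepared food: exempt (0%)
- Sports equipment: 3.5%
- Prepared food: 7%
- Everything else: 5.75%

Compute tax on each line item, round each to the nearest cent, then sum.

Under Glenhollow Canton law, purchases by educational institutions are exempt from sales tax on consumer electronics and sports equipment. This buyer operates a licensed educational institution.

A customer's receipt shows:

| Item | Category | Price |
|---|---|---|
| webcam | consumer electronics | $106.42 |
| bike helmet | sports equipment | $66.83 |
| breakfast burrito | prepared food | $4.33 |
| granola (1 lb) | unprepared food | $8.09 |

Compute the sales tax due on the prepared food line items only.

$0.30

Breakfast burrito $4.33: prepared food → 7% → $0.30
Tax on prepared food = $0.30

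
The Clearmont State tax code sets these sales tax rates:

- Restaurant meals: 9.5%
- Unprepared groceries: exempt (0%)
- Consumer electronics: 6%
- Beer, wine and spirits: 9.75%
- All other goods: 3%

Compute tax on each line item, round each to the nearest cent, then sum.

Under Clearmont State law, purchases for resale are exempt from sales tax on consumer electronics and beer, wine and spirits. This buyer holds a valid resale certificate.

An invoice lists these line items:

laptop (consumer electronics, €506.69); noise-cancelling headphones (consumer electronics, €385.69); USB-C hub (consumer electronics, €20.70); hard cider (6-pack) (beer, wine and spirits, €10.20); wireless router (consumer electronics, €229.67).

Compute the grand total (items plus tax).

Laptop €506.69: consumer electronics, buyer-exempt → 0% → €0.00
Noise-cancelling headphones €385.69: consumer electronics, buyer-exempt → 0% → €0.00
USB-C hub €20.70: consumer electronics, buyer-exempt → 0% → €0.00
Hard cider (6-pack) €10.20: beer, wine and spirits, buyer-exempt → 0% → €0.00
Wireless router €229.67: consumer electronics, buyer-exempt → 0% → €0.00
Subtotal = €1152.95; tax = €0.00; total due = €1152.95

€1152.95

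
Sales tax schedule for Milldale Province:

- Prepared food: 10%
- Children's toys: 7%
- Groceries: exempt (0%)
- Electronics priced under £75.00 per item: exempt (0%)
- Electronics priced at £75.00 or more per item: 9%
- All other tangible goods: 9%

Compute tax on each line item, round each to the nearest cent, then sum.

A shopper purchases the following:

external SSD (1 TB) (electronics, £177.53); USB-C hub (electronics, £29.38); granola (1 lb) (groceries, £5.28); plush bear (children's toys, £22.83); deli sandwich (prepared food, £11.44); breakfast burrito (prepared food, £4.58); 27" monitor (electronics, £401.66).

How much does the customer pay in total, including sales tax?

£708.03

External SSD (1 TB) £177.53: electronics, £75.00 or more → 9% → £15.98
USB-C hub £29.38: electronics, under £75.00 → 0% → £0.00
Granola (1 lb) £5.28: groceries → 0% → £0.00
Plush bear £22.83: children's toys → 7% → £1.60
Deli sandwich £11.44: prepared food → 10% → £1.14
Breakfast burrito £4.58: prepared food → 10% → £0.46
27" monitor £401.66: electronics, £75.00 or more → 9% → £36.15
Subtotal = £652.70; tax = £55.33; total due = £708.03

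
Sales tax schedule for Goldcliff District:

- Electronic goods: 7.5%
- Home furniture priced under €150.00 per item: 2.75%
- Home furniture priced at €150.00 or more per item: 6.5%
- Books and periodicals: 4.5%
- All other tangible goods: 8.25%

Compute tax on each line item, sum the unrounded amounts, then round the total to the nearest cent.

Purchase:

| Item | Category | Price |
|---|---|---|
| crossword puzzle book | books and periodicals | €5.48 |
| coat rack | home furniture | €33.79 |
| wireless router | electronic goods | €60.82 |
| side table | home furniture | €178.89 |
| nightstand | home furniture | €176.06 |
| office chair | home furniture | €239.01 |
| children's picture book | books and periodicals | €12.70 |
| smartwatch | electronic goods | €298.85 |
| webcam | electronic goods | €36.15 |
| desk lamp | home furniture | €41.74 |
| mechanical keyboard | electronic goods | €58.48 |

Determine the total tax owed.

€75.58

Crossword puzzle book €5.48: books and periodicals → 4.5% → €0.2466
Coat rack €33.79: home furniture, under €150.00 → 2.75% → €0.929225
Wireless router €60.82: electronic goods → 7.5% → €4.5615
Side table €178.89: home furniture, €150.00 or more → 6.5% → €11.62785
Nightstand €176.06: home furniture, €150.00 or more → 6.5% → €11.4439
Office chair €239.01: home furniture, €150.00 or more → 6.5% → €15.53565
Children's picture book €12.70: books and periodicals → 4.5% → €0.5715
Smartwatch €298.85: electronic goods → 7.5% → €22.41375
Webcam €36.15: electronic goods → 7.5% → €2.71125
Desk lamp €41.74: home furniture, under €150.00 → 2.75% → €1.14785
Mechanical keyboard €58.48: electronic goods → 7.5% → €4.386
Unrounded tax sum = €75.575075 → €75.58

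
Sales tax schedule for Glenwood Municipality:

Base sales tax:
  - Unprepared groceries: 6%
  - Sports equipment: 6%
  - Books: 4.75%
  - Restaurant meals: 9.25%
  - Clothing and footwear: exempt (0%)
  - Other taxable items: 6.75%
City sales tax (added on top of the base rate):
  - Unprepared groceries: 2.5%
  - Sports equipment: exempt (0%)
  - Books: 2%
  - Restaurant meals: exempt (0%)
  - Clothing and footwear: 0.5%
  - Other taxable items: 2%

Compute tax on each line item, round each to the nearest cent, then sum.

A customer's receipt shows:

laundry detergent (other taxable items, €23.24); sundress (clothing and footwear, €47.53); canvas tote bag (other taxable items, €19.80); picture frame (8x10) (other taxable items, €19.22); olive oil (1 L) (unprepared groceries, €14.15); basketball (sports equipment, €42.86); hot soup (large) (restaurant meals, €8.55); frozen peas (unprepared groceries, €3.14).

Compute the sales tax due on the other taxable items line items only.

€5.44

Laundry detergent €23.24: other taxable items → 6.75% + 2% city = 8.75% → €2.03
Canvas tote bag €19.80: other taxable items → 6.75% + 2% city = 8.75% → €1.73
Picture frame (8x10) €19.22: other taxable items → 6.75% + 2% city = 8.75% → €1.68
Tax on other taxable items = €2.03 + €1.73 + €1.68 = €5.44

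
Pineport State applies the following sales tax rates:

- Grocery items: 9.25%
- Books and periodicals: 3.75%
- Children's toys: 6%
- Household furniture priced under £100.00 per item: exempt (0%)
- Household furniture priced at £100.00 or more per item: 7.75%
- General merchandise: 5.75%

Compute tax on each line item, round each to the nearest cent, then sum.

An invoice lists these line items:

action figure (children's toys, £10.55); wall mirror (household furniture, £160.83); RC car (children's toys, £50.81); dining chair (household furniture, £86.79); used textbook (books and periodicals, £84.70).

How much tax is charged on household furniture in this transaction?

£12.46

Wall mirror £160.83: household furniture, £100.00 or more → 7.75% → £12.46
Dining chair £86.79: household furniture, under £100.00 → 0% → £0.00
Tax on household furniture = £12.46 + £0.00 = £12.46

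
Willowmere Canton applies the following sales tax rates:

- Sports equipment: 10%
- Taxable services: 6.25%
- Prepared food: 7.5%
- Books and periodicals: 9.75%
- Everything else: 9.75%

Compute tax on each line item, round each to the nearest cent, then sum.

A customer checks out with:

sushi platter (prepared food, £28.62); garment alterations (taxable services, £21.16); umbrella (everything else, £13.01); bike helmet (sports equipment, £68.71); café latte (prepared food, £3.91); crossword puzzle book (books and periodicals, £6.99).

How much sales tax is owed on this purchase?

£12.58

Sushi platter £28.62: prepared food → 7.5% → £2.15
Garment alterations £21.16: taxable services → 6.25% → £1.32
Umbrella £13.01: everything else → 9.75% → £1.27
Bike helmet £68.71: sports equipment → 10% → £6.87
Café latte £3.91: prepared food → 7.5% → £0.29
Crossword puzzle book £6.99: books and periodicals → 9.75% → £0.68
Total tax = £2.15 + £1.32 + £1.27 + £6.87 + £0.29 + £0.68 = £12.58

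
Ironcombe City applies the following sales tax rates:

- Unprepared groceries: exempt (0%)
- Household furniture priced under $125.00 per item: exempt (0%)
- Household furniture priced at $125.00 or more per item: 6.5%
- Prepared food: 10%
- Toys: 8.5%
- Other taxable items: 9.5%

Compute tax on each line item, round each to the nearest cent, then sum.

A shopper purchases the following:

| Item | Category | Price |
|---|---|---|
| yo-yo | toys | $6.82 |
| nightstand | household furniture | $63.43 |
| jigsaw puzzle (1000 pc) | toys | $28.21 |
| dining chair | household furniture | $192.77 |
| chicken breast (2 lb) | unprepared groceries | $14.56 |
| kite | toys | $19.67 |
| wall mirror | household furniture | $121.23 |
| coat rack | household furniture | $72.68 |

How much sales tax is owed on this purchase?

$17.18

Yo-yo $6.82: toys → 8.5% → $0.58
Nightstand $63.43: household furniture, under $125.00 → 0% → $0.00
Jigsaw puzzle (1000 pc) $28.21: toys → 8.5% → $2.40
Dining chair $192.77: household furniture, $125.00 or more → 6.5% → $12.53
Chicken breast (2 lb) $14.56: unprepared groceries → 0% → $0.00
Kite $19.67: toys → 8.5% → $1.67
Wall mirror $121.23: household furniture, under $125.00 → 0% → $0.00
Coat rack $72.68: household furniture, under $125.00 → 0% → $0.00
Total tax = $0.58 + $2.40 + $12.53 + $1.67 = $17.18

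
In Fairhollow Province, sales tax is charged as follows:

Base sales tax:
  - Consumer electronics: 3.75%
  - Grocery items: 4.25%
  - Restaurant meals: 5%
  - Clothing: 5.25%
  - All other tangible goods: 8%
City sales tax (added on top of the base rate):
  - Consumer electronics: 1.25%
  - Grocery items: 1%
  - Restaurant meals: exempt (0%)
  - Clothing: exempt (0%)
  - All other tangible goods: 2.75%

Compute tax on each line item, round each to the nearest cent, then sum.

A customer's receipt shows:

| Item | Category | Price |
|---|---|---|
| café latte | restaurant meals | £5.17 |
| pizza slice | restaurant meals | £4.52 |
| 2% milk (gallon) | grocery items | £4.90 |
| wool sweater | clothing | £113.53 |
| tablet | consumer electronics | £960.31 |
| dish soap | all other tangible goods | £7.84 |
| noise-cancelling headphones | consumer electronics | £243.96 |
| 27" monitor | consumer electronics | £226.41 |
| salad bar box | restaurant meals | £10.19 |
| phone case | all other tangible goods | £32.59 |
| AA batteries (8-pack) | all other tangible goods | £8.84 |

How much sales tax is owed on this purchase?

£84.05

Café latte £5.17: restaurant meals → 5% + 0% city = 5% → £0.26
Pizza slice £4.52: restaurant meals → 5% + 0% city = 5% → £0.23
2% milk (gallon) £4.90: grocery items → 4.25% + 1% city = 5.25% → £0.26
Wool sweater £113.53: clothing → 5.25% + 0% city = 5.25% → £5.96
Tablet £960.31: consumer electronics → 3.75% + 1.25% city = 5% → £48.02
Dish soap £7.84: all other tangible goods → 8% + 2.75% city = 10.75% → £0.84
Noise-cancelling headphones £243.96: consumer electronics → 3.75% + 1.25% city = 5% → £12.20
27" monitor £226.41: consumer electronics → 3.75% + 1.25% city = 5% → £11.32
Salad bar box £10.19: restaurant meals → 5% + 0% city = 5% → £0.51
Phone case £32.59: all other tangible goods → 8% + 2.75% city = 10.75% → £3.50
AA batteries (8-pack) £8.84: all other tangible goods → 8% + 2.75% city = 10.75% → £0.95
Total tax = £0.26 + £0.23 + £0.26 + £5.96 + £48.02 + £0.84 + £12.20 + £11.32 + £0.51 + £3.50 + £0.95 = £84.05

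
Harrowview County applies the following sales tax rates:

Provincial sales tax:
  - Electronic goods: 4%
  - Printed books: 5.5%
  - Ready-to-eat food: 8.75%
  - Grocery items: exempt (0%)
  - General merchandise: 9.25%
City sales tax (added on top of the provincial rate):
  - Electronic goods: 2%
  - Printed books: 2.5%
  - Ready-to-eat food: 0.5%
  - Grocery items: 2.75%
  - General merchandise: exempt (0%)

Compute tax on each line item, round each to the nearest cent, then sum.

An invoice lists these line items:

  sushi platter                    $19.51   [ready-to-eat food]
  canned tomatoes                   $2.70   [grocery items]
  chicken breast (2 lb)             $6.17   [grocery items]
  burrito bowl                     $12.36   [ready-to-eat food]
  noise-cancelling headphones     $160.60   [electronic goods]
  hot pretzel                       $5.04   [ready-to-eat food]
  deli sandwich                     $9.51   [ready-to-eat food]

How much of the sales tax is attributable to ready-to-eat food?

Sushi platter $19.51: ready-to-eat food → 8.75% + 0.5% city = 9.25% → $1.80
Burrito bowl $12.36: ready-to-eat food → 8.75% + 0.5% city = 9.25% → $1.14
Hot pretzel $5.04: ready-to-eat food → 8.75% + 0.5% city = 9.25% → $0.47
Deli sandwich $9.51: ready-to-eat food → 8.75% + 0.5% city = 9.25% → $0.88
Tax on ready-to-eat food = $1.80 + $1.14 + $0.47 + $0.88 = $4.29

$4.29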